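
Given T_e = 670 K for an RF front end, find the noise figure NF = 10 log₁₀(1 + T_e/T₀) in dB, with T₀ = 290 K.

5.20 dB

F = 1 + T_e/T₀ = 1 + 670/290 = 3.31034
NF = 10 log₁₀(3.31034) = 5.20 dB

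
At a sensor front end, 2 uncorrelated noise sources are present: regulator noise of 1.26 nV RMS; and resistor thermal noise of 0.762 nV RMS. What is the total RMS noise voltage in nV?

1.47 nV

Uncorrelated sources add in power (mean-square): V_tot = √(ΣV_i²)
V_tot = √[(1.26×10⁻⁹)² + (7.62×10⁻¹⁰)²] = 1.47×10⁻⁹ V = 1.47 nV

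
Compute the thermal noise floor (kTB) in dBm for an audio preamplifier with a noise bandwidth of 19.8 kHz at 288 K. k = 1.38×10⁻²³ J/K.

P_n = kTB = 1.38×10⁻²³ × 288 × 1.98×10⁴ = 7.87×10⁻¹⁷ W
In dBm: 10 log₁₀(7.87×10⁻¹⁷ / 10⁻³) = −131.0 dBm

−131.0 dBm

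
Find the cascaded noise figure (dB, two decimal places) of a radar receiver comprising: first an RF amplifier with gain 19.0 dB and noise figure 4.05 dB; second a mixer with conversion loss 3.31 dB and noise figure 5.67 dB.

Convert to linear (a loss of L dB is a gain of −L dB): F_i = 10^(NF_i/10), G_i = 10^(G_i,dB/10)
  Stage 1: F_1 = 10^(4.05/10) = 2.541, G_1 = 10^(19.0/10) = 79.43
  Stage 2: F_2 = 10^(5.67/10) = 3.690, G_2 = 10^(−3.31/10) = 0.4667
Friis cascade:
  F = 2.541 + (3.690 − 1)/79.43 = 2.575
NF = 10 log₁₀(2.575) = 4.11 dB

4.11 dB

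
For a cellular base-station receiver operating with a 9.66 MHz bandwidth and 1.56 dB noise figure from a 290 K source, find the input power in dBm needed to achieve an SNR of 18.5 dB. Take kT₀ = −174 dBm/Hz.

−84.1 dBm

Sensitivity = −174 + 10 log₁₀(B) + NF + SNR_min
= −174 + 69.85 + 1.56 + 18.5
= −84.09 dBm → −84.1 dBm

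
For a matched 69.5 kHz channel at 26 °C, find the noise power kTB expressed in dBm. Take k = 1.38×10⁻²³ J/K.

−125.4 dBm

T = 26 °C + 273.15 = 299.15 K
P_n = kTB = 1.38×10⁻²³ × 299.15 × 6.95×10⁴ = 2.87×10⁻¹⁶ W
In dBm: 10 log₁₀(2.87×10⁻¹⁶ / 10⁻³) = −125.4 dBm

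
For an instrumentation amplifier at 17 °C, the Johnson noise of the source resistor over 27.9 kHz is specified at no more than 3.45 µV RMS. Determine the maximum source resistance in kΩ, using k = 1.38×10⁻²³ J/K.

T = 17 °C + 273.15 = 290.15 K
Johnson–Nyquist: V_n = √(4kTRB) ⇒ R = V_n² / (4kTB)
4kTB = 4 × 1.38×10⁻²³ × 290.15 × 2.79×10⁴ = 4.47×10⁻¹⁶
R = (3.45×10⁻⁶)² / 4.47×10⁻¹⁶ = 2.66×10⁴ Ω = 26.6 kΩ

26.6 kΩ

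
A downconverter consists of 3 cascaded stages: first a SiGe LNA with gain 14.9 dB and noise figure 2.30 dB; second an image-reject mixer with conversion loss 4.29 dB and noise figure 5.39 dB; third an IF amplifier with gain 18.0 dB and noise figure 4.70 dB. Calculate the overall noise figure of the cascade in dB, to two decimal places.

2.89 dB

Convert to linear (a loss of L dB is a gain of −L dB): F_i = 10^(NF_i/10), G_i = 10^(G_i,dB/10)
  Stage 1: F_1 = 10^(2.30/10) = 1.698, G_1 = 10^(14.9/10) = 30.90
  Stage 2: F_2 = 10^(5.39/10) = 3.459, G_2 = 10^(−4.29/10) = 0.3724
  Stage 3: F_3 = 10^(4.70/10) = 2.951, G_3 = 10^(18.0/10) = 63.10
Friis cascade:
  F = 1.698 + (3.459 − 1)/30.90 + (2.951 − 1)/11.51 = 1.947
NF = 10 log₁₀(1.947) = 2.89 dB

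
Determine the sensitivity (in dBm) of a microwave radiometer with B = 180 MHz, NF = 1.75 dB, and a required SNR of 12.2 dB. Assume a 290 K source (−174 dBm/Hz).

−77.5 dBm

Sensitivity = −174 + 10 log₁₀(B) + NF + SNR_min
= −174 + 82.55 + 1.75 + 12.2
= −77.50 dBm → −77.5 dBm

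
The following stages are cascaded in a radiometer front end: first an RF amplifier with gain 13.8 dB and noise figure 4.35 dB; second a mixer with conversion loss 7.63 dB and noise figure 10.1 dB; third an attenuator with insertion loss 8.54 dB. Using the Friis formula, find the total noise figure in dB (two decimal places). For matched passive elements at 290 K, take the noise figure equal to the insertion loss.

6.62 dB

Convert to linear (a loss of L dB is a gain of −L dB): F_i = 10^(NF_i/10), G_i = 10^(G_i,dB/10)
  Stage 1: F_1 = 10^(4.35/10) = 2.723, G_1 = 10^(13.8/10) = 23.99
  Stage 2: F_2 = 10^(10.1/10) = 10.23, G_2 = 10^(−7.63/10) = 0.1726
  Stage 3: F_3 = 10^(8.54/10) = 7.145, G_3 = 10^(−8.54/10) = 0.1400
Friis cascade:
  F = 2.723 + (10.23 − 1)/23.99 + (7.145 − 1)/4.140 = 4.592
NF = 10 log₁₀(4.592) = 6.62 dB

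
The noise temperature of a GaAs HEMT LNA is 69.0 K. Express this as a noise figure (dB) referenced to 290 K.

0.927 dB

F = 1 + T_e/T₀ = 1 + 69.0/290 = 1.23793
NF = 10 log₁₀(1.23793) = 0.927 dB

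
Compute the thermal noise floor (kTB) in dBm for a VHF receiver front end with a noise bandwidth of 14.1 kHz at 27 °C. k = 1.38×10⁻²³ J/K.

−132.3 dBm

T = 27 °C + 273.15 = 300.15 K
P_n = kTB = 1.38×10⁻²³ × 300.15 × 1.41×10⁴ = 5.84×10⁻¹⁷ W
In dBm: 10 log₁₀(5.84×10⁻¹⁷ / 10⁻³) = −132.3 dBm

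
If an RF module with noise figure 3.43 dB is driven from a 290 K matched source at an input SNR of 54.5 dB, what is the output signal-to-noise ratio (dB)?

51.07 dB

By definition F = SNR_in/SNR_out, so in dB: SNR_out = SNR_in − NF
SNR_out = 54.5 − 3.43 = 51.07 dB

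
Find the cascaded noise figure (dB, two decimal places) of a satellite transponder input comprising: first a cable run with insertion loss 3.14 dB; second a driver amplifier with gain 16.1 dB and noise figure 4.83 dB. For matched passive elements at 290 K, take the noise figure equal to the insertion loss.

7.97 dB

Convert to linear (a loss of L dB is a gain of −L dB): F_i = 10^(NF_i/10), G_i = 10^(G_i,dB/10)
  Stage 1: F_1 = 10^(3.14/10) = 2.061, G_1 = 10^(−3.14/10) = 0.4853
  Stage 2: F_2 = 10^(4.83/10) = 3.041, G_2 = 10^(16.1/10) = 40.74
Friis cascade:
  F = 2.061 + (3.041 − 1)/0.4853 = 6.266
NF = 10 log₁₀(6.266) = 7.97 dB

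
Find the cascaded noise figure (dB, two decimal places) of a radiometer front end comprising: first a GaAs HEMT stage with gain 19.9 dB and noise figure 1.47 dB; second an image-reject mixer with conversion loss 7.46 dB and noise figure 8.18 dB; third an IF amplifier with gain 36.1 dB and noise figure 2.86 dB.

1.80 dB

Convert to linear (a loss of L dB is a gain of −L dB): F_i = 10^(NF_i/10), G_i = 10^(G_i,dB/10)
  Stage 1: F_1 = 10^(1.47/10) = 1.403, G_1 = 10^(19.9/10) = 97.72
  Stage 2: F_2 = 10^(8.18/10) = 6.577, G_2 = 10^(−7.46/10) = 0.1795
  Stage 3: F_3 = 10^(2.86/10) = 1.932, G_3 = 10^(36.1/10) = 4074
Friis cascade:
  F = 1.403 + (6.577 − 1)/97.72 + (1.932 − 1)/17.54 = 1.513
NF = 10 log₁₀(1.513) = 1.80 dB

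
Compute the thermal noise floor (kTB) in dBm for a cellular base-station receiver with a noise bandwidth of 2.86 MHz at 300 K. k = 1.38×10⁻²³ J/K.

−109.3 dBm

P_n = kTB = 1.38×10⁻²³ × 300 × 2.86×10⁶ = 1.18×10⁻¹⁴ W
In dBm: 10 log₁₀(1.18×10⁻¹⁴ / 10⁻³) = −109.3 dBm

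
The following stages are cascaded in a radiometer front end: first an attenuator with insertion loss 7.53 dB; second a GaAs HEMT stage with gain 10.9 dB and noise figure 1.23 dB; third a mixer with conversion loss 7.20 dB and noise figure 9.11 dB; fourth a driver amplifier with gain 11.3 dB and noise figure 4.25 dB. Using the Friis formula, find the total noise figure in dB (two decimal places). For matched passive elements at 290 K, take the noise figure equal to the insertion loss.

Convert to linear (a loss of L dB is a gain of −L dB): F_i = 10^(NF_i/10), G_i = 10^(G_i,dB/10)
  Stage 1: F_1 = 10^(7.53/10) = 5.662, G_1 = 10^(−7.53/10) = 0.1766
  Stage 2: F_2 = 10^(1.23/10) = 1.327, G_2 = 10^(10.9/10) = 12.30
  Stage 3: F_3 = 10^(9.11/10) = 8.147, G_3 = 10^(−7.20/10) = 0.1905
  Stage 4: F_4 = 10^(4.25/10) = 2.661, G_4 = 10^(11.3/10) = 13.49
Friis cascade:
  F = 5.662 + (1.327 − 1)/0.1766 + (8.147 − 1)/2.173 + (2.661 − 1)/0.4140 = 14.82
NF = 10 log₁₀(14.82) = 11.71 dB

11.71 dB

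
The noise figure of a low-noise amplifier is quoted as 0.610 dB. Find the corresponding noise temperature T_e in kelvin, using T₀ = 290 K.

F = 10^(0.610/10) = 1.1508
T_e = (F − 1)·T₀ = (1.1508 − 1) × 290 = 43.7 K

43.7 K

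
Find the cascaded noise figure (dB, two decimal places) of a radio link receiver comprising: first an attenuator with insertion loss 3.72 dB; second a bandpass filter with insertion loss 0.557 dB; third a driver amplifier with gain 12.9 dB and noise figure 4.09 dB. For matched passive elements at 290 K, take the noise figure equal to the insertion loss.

Convert to linear (a loss of L dB is a gain of −L dB): F_i = 10^(NF_i/10), G_i = 10^(G_i,dB/10)
  Stage 1: F_1 = 10^(3.72/10) = 2.355, G_1 = 10^(−3.72/10) = 0.4246
  Stage 2: F_2 = 10^(0.557/10) = 1.137, G_2 = 10^(−0.557/10) = 0.8796
  Stage 3: F_3 = 10^(4.09/10) = 2.564, G_3 = 10^(12.9/10) = 19.50
Friis cascade:
  F = 2.355 + (1.137 − 1)/0.4246 + (2.564 − 1)/0.3735 = 6.866
NF = 10 log₁₀(6.866) = 8.37 dB

8.37 dB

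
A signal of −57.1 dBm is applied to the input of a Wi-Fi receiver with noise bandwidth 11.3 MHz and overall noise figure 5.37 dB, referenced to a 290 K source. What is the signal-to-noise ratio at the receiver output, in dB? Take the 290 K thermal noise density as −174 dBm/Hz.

Noise floor: N = −174 + 10 log₁₀(B) + NF
10 log₁₀(1.13×10⁷) = 70.53 dB
N = −174 + 70.53 + 5.37 = −98.10 dBm
SNR = P_sig − N = −57.1 − (−98.10) = 41.00 dB → 41.0 dB

41.0 dB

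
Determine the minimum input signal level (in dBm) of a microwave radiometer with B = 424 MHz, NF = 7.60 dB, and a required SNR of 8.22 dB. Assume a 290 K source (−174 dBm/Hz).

−71.9 dBm

Sensitivity = −174 + 10 log₁₀(B) + NF + SNR_min
= −174 + 86.27 + 7.60 + 8.22
= −71.91 dBm → −71.9 dBm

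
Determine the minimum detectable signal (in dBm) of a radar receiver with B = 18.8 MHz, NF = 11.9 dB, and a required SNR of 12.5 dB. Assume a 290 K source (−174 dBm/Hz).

Sensitivity = −174 + 10 log₁₀(B) + NF + SNR_min
= −174 + 72.74 + 11.9 + 12.5
= −76.86 dBm → −76.9 dBm

−76.9 dBm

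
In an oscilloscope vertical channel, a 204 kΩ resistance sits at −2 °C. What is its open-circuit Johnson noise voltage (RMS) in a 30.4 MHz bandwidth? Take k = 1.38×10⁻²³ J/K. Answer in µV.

T = −2 °C + 273.15 = 271.15 K
V_n = √(4kTRB)
4kTRB = 4 × 1.38×10⁻²³ × 271.15 × 2.04×10⁵ × 3.04×10⁷ = 9.28×10⁻⁸ V²
V_n = √(9.28×10⁻⁸) = 3.05×10⁻⁴ V = 305 µV

305 µV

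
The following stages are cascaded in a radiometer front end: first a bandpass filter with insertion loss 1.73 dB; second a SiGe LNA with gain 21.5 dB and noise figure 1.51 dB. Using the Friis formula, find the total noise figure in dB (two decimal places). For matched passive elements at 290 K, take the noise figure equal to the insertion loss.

3.24 dB

Convert to linear (a loss of L dB is a gain of −L dB): F_i = 10^(NF_i/10), G_i = 10^(G_i,dB/10)
  Stage 1: F_1 = 10^(1.73/10) = 1.489, G_1 = 10^(−1.73/10) = 0.6714
  Stage 2: F_2 = 10^(1.51/10) = 1.416, G_2 = 10^(21.5/10) = 141.3
Friis cascade:
  F = 1.489 + (1.416 − 1)/0.6714 = 2.109
NF = 10 log₁₀(2.109) = 3.24 dB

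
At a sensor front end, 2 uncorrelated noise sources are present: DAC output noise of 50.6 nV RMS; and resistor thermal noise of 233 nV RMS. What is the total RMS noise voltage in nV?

238 nV

Uncorrelated sources add in power (mean-square): V_tot = √(ΣV_i²)
V_tot = √[(5.06×10⁻⁸)² + (2.33×10⁻⁷)²] = 2.38×10⁻⁷ V = 238 nV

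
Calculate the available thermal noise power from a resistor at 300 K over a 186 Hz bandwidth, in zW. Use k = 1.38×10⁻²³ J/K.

770 zW

P_n = kTB = 1.38×10⁻²³ × 300 × 1.86×10² = 7.70×10⁻¹⁹ W = 770 zW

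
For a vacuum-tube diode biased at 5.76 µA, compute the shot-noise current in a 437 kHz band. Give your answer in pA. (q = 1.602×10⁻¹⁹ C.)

898 pA

I_n = √(2qI·B)
2qI·B = 2 × 1.602×10⁻¹⁹ × 5.76×10⁻⁶ × 4.37×10⁵ = 8.06×10⁻¹⁹ A²
I_n = √(8.06×10⁻¹⁹) = 8.98×10⁻¹⁰ A = 898 pA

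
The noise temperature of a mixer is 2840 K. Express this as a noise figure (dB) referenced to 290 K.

F = 1 + T_e/T₀ = 1 + 2840/290 = 10.7931
NF = 10 log₁₀(10.7931) = 10.33 dB

10.33 dB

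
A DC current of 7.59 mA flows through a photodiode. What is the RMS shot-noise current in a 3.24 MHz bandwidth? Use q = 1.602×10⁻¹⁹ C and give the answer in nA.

88.8 nA

I_n = √(2qI·B)
2qI·B = 2 × 1.602×10⁻¹⁹ × 7.59×10⁻³ × 3.24×10⁶ = 7.88×10⁻¹⁵ A²
I_n = √(7.88×10⁻¹⁵) = 8.88×10⁻⁸ A = 88.8 nA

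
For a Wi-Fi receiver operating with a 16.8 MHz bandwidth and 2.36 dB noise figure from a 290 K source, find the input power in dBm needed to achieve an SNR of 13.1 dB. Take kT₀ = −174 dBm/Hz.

−86.3 dBm

Sensitivity = −174 + 10 log₁₀(B) + NF + SNR_min
= −174 + 72.25 + 2.36 + 13.1
= −86.29 dBm → −86.3 dBm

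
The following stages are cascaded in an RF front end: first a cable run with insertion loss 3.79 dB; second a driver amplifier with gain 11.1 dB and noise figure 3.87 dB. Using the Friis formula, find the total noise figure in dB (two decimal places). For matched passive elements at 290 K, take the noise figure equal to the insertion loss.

7.66 dB

Convert to linear (a loss of L dB is a gain of −L dB): F_i = 10^(NF_i/10), G_i = 10^(G_i,dB/10)
  Stage 1: F_1 = 10^(3.79/10) = 2.393, G_1 = 10^(−3.79/10) = 0.4178
  Stage 2: F_2 = 10^(3.87/10) = 2.438, G_2 = 10^(11.1/10) = 12.88
Friis cascade:
  F = 2.393 + (2.438 − 1)/0.4178 = 5.834
NF = 10 log₁₀(5.834) = 7.66 dB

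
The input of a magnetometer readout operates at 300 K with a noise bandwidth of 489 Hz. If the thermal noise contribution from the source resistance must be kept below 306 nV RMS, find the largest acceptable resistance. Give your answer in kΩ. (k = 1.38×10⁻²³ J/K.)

11.6 kΩ

Johnson–Nyquist: V_n = √(4kTRB) ⇒ R = V_n² / (4kTB)
4kTB = 4 × 1.38×10⁻²³ × 300 × 4.89×10² = 8.10×10⁻¹⁸
R = (3.06×10⁻⁷)² / 8.10×10⁻¹⁸ = 1.16×10⁴ Ω = 11.6 kΩ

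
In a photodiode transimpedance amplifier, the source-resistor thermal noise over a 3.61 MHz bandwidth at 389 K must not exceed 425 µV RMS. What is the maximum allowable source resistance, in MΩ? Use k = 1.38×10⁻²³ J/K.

2.33 MΩ

Johnson–Nyquist: V_n = √(4kTRB) ⇒ R = V_n² / (4kTB)
4kTB = 4 × 1.38×10⁻²³ × 389 × 3.61×10⁶ = 7.75×10⁻¹⁴
R = (4.25×10⁻⁴)² / 7.75×10⁻¹⁴ = 2.33×10⁶ Ω = 2.33 MΩ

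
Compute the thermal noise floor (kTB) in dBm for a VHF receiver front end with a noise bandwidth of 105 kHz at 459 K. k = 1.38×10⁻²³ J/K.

P_n = kTB = 1.38×10⁻²³ × 459 × 1.05×10⁵ = 6.65×10⁻¹⁶ W
In dBm: 10 log₁₀(6.65×10⁻¹⁶ / 10⁻³) = −121.8 dBm

−121.8 dBm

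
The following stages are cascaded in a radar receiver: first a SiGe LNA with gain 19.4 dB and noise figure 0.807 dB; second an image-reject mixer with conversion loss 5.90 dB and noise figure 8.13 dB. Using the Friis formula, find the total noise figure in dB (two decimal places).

Convert to linear (a loss of L dB is a gain of −L dB): F_i = 10^(NF_i/10), G_i = 10^(G_i,dB/10)
  Stage 1: F_1 = 10^(0.807/10) = 1.204, G_1 = 10^(19.4/10) = 87.10
  Stage 2: F_2 = 10^(8.13/10) = 6.501, G_2 = 10^(−5.90/10) = 0.2570
Friis cascade:
  F = 1.204 + (6.501 − 1)/87.10 = 1.267
NF = 10 log₁₀(1.267) = 1.03 dB

1.03 dB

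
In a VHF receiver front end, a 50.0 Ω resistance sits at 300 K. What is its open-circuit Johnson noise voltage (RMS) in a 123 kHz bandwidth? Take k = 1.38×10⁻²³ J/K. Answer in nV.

319 nV

V_n = √(4kTRB)
4kTRB = 4 × 1.38×10⁻²³ × 300 × 5.00×10¹ × 1.23×10⁵ = 1.02×10⁻¹³ V²
V_n = √(1.02×10⁻¹³) = 3.19×10⁻⁷ V = 319 nV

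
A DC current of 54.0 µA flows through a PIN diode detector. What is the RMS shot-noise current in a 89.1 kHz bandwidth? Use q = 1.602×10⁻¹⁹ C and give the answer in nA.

I_n = √(2qI·B)
2qI·B = 2 × 1.602×10⁻¹⁹ × 5.40×10⁻⁵ × 8.91×10⁴ = 1.54×10⁻¹⁸ A²
I_n = √(1.54×10⁻¹⁸) = 1.24×10⁻⁹ A = 1.24 nA

1.24 nA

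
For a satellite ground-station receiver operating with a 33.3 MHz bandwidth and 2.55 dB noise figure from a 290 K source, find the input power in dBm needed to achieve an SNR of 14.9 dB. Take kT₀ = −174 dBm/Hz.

−81.3 dBm

Sensitivity = −174 + 10 log₁₀(B) + NF + SNR_min
= −174 + 75.22 + 2.55 + 14.9
= −81.33 dBm → −81.3 dBm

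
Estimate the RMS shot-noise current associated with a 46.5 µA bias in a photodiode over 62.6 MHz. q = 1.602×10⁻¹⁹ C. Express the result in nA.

30.5 nA

I_n = √(2qI·B)
2qI·B = 2 × 1.602×10⁻¹⁹ × 4.65×10⁻⁵ × 6.26×10⁷ = 9.33×10⁻¹⁶ A²
I_n = √(9.33×10⁻¹⁶) = 3.05×10⁻⁸ A = 30.5 nA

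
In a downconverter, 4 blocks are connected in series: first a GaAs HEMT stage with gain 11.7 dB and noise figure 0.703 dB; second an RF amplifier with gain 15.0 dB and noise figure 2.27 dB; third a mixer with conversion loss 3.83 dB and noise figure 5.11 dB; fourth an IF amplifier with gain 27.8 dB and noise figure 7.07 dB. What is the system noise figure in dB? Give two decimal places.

0.96 dB

Convert to linear (a loss of L dB is a gain of −L dB): F_i = 10^(NF_i/10), G_i = 10^(G_i,dB/10)
  Stage 1: F_1 = 10^(0.703/10) = 1.176, G_1 = 10^(11.7/10) = 14.79
  Stage 2: F_2 = 10^(2.27/10) = 1.687, G_2 = 10^(15.0/10) = 31.62
  Stage 3: F_3 = 10^(5.11/10) = 3.243, G_3 = 10^(−3.83/10) = 0.4140
  Stage 4: F_4 = 10^(7.07/10) = 5.093, G_4 = 10^(27.8/10) = 602.6
Friis cascade:
  F = 1.176 + (1.687 − 1)/14.79 + (3.243 − 1)/467.7 + (5.093 − 1)/193.6 = 1.248
NF = 10 log₁₀(1.248) = 0.96 dB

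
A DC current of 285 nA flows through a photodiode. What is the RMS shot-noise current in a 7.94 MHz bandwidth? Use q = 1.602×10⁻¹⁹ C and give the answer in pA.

851 pA

I_n = √(2qI·B)
2qI·B = 2 × 1.602×10⁻¹⁹ × 2.85×10⁻⁷ × 7.94×10⁶ = 7.25×10⁻¹⁹ A²
I_n = √(7.25×10⁻¹⁹) = 8.51×10⁻¹⁰ A = 851 pA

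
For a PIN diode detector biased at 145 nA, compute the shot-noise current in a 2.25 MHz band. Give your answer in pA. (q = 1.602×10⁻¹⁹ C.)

323 pA

I_n = √(2qI·B)
2qI·B = 2 × 1.602×10⁻¹⁹ × 1.45×10⁻⁷ × 2.25×10⁶ = 1.05×10⁻¹⁹ A²
I_n = √(1.05×10⁻¹⁹) = 3.23×10⁻¹⁰ A = 323 pA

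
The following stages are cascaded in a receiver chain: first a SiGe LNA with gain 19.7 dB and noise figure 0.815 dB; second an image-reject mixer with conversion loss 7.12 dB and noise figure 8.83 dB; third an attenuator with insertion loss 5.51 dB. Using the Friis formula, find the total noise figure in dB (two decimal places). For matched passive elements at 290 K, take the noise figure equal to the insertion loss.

Convert to linear (a loss of L dB is a gain of −L dB): F_i = 10^(NF_i/10), G_i = 10^(G_i,dB/10)
  Stage 1: F_1 = 10^(0.815/10) = 1.206, G_1 = 10^(19.7/10) = 93.33
  Stage 2: F_2 = 10^(8.83/10) = 7.638, G_2 = 10^(−7.12/10) = 0.1941
  Stage 3: F_3 = 10^(5.51/10) = 3.556, G_3 = 10^(−5.51/10) = 0.2812
Friis cascade:
  F = 1.206 + (7.638 − 1)/93.33 + (3.556 − 1)/18.11 = 1.419
NF = 10 log₁₀(1.419) = 1.52 dB

1.52 dB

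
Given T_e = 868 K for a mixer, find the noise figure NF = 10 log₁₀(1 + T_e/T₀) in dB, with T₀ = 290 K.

6.01 dB

F = 1 + T_e/T₀ = 1 + 868/290 = 3.9931
NF = 10 log₁₀(3.9931) = 6.01 dB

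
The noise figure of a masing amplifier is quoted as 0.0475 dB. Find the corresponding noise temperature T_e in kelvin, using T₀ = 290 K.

3.19 K

F = 10^(0.0475/10) = 1.011
T_e = (F − 1)·T₀ = (1.011 − 1) × 290 = 3.19 K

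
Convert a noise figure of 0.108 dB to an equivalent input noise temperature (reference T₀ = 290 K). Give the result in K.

F = 10^(0.108/10) = 1.02518
T_e = (F − 1)·T₀ = (1.02518 − 1) × 290 = 7.30 K

7.30 K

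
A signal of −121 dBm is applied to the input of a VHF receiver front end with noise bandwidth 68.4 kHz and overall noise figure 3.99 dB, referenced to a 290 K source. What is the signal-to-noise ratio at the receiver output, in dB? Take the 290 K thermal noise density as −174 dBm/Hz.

Noise floor: N = −174 + 10 log₁₀(B) + NF
10 log₁₀(6.84×10⁴) = 48.35 dB
N = −174 + 48.35 + 3.99 = −121.66 dBm
SNR = P_sig − N = −121 − (−121.66) = 0.66 dB → 0.7 dB

0.7 dB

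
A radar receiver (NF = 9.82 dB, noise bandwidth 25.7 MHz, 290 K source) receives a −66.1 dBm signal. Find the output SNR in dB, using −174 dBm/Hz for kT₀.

Noise floor: N = −174 + 10 log₁₀(B) + NF
10 log₁₀(2.57×10⁷) = 74.1 dB
N = −174 + 74.1 + 9.82 = −90.08 dBm
SNR = P_sig − N = −66.1 − (−90.08) = 23.98 dB → 24.0 dB

24.0 dB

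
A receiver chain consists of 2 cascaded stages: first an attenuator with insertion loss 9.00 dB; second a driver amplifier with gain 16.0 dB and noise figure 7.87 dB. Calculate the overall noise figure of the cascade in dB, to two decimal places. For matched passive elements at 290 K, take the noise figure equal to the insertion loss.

Convert to linear (a loss of L dB is a gain of −L dB): F_i = 10^(NF_i/10), G_i = 10^(G_i,dB/10)
  Stage 1: F_1 = 10^(9.00/10) = 7.943, G_1 = 10^(−9.00/10) = 0.1259
  Stage 2: F_2 = 10^(7.87/10) = 6.124, G_2 = 10^(16.0/10) = 39.81
Friis cascade:
  F = 7.943 + (6.124 − 1)/0.1259 = 48.64
NF = 10 log₁₀(48.64) = 16.87 dB

16.87 dB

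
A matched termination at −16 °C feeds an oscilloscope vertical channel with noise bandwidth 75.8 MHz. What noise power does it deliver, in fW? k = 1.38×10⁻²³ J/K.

269 fW

T = −16 °C + 273.15 = 257.15 K
P_n = kTB = 1.38×10⁻²³ × 257.15 × 7.58×10⁷ = 2.69×10⁻¹³ W = 269 fW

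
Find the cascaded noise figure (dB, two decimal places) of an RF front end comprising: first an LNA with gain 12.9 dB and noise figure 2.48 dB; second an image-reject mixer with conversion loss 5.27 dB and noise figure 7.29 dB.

Convert to linear (a loss of L dB is a gain of −L dB): F_i = 10^(NF_i/10), G_i = 10^(G_i,dB/10)
  Stage 1: F_1 = 10^(2.48/10) = 1.770, G_1 = 10^(12.9/10) = 19.50
  Stage 2: F_2 = 10^(7.29/10) = 5.358, G_2 = 10^(−5.27/10) = 0.2972
Friis cascade:
  F = 1.770 + (5.358 − 1)/19.50 = 1.994
NF = 10 log₁₀(1.994) = 3.00 dB

3.00 dB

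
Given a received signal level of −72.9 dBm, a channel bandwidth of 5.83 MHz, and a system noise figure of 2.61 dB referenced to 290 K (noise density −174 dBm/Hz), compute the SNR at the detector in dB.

30.8 dB

Noise floor: N = −174 + 10 log₁₀(B) + NF
10 log₁₀(5.83×10⁶) = 67.66 dB
N = −174 + 67.66 + 2.61 = −103.73 dBm
SNR = P_sig − N = −72.9 − (−103.73) = 30.83 dB → 30.8 dB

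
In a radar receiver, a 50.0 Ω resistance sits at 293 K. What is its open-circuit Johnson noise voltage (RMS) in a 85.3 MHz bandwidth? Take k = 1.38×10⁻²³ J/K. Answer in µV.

V_n = √(4kTRB)
4kTRB = 4 × 1.38×10⁻²³ × 293 × 5.00×10¹ × 8.53×10⁷ = 6.90×10⁻¹¹ V²
V_n = √(6.90×10⁻¹¹) = 8.31×10⁻⁶ V = 8.31 µV

8.31 µV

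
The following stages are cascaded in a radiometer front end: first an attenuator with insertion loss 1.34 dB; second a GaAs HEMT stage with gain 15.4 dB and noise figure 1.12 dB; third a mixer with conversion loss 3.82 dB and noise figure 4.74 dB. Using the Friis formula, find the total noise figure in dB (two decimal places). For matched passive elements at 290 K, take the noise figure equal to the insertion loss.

2.65 dB

Convert to linear (a loss of L dB is a gain of −L dB): F_i = 10^(NF_i/10), G_i = 10^(G_i,dB/10)
  Stage 1: F_1 = 10^(1.34/10) = 1.361, G_1 = 10^(−1.34/10) = 0.7345
  Stage 2: F_2 = 10^(1.12/10) = 1.294, G_2 = 10^(15.4/10) = 34.67
  Stage 3: F_3 = 10^(4.74/10) = 2.979, G_3 = 10^(−3.82/10) = 0.4150
Friis cascade:
  F = 1.361 + (1.294 − 1)/0.7345 + (2.979 − 1)/25.47 = 1.840
NF = 10 log₁₀(1.840) = 2.65 dB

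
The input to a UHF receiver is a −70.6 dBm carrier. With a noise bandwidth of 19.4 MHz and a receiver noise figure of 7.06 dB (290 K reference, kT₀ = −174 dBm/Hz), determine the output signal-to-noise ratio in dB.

Noise floor: N = −174 + 10 log₁₀(B) + NF
10 log₁₀(1.94×10⁷) = 72.88 dB
N = −174 + 72.88 + 7.06 = −94.06 dBm
SNR = P_sig − N = −70.6 − (−94.06) = 23.46 dB → 23.5 dB

23.5 dB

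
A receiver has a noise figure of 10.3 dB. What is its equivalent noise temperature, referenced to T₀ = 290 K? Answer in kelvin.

F = 10^(10.3/10) = 10.7152
T_e = (F − 1)·T₀ = (10.7152 − 1) × 290 = 2817 K

2817 K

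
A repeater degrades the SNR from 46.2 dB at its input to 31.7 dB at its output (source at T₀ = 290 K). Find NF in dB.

NF (dB) = SNR_in(dB) − SNR_out(dB) when the source is at T₀
NF = 46.2 − 31.7 = 14.5 dB

14.5 dB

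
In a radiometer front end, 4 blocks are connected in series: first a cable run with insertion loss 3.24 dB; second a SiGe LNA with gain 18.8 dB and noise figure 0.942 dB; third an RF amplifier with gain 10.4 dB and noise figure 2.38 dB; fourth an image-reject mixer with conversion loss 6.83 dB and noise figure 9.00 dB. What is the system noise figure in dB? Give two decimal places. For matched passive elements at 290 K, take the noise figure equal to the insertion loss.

4.24 dB

Convert to linear (a loss of L dB is a gain of −L dB): F_i = 10^(NF_i/10), G_i = 10^(G_i,dB/10)
  Stage 1: F_1 = 10^(3.24/10) = 2.109, G_1 = 10^(−3.24/10) = 0.4742
  Stage 2: F_2 = 10^(0.942/10) = 1.242, G_2 = 10^(18.8/10) = 75.86
  Stage 3: F_3 = 10^(2.38/10) = 1.730, G_3 = 10^(10.4/10) = 10.96
  Stage 4: F_4 = 10^(9.00/10) = 7.943, G_4 = 10^(−6.83/10) = 0.2075
Friis cascade:
  F = 2.109 + (1.242 − 1)/0.4742 + (1.730 − 1)/35.97 + (7.943 − 1)/394.5 = 2.657
NF = 10 log₁₀(2.657) = 4.24 dB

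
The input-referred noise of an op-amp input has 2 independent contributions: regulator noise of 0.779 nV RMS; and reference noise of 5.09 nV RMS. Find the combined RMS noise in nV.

5.15 nV

Uncorrelated sources add in power (mean-square): V_tot = √(ΣV_i²)
V_tot = √[(7.79×10⁻¹⁰)² + (5.09×10⁻⁹)²] = 5.15×10⁻⁹ V = 5.15 nV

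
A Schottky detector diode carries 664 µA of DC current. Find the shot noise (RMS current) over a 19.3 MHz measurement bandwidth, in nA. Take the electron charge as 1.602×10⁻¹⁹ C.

64.1 nA

I_n = √(2qI·B)
2qI·B = 2 × 1.602×10⁻¹⁹ × 6.64×10⁻⁴ × 1.93×10⁷ = 4.11×10⁻¹⁵ A²
I_n = √(4.11×10⁻¹⁵) = 6.41×10⁻⁸ A = 64.1 nA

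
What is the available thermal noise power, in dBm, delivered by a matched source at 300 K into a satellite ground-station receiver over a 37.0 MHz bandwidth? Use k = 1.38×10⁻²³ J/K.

−98.1 dBm

P_n = kTB = 1.38×10⁻²³ × 300 × 3.70×10⁷ = 1.53×10⁻¹³ W
In dBm: 10 log₁₀(1.53×10⁻¹³ / 10⁻³) = −98.1 dBm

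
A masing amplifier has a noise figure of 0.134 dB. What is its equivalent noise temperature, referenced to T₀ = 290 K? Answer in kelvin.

F = 10^(0.134/10) = 1.03134
T_e = (F − 1)·T₀ = (1.03134 − 1) × 290 = 9.09 K

9.09 K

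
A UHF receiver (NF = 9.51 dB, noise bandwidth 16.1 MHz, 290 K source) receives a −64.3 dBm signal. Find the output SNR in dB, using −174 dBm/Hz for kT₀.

Noise floor: N = −174 + 10 log₁₀(B) + NF
10 log₁₀(1.61×10⁷) = 72.07 dB
N = −174 + 72.07 + 9.51 = −92.42 dBm
SNR = P_sig − N = −64.3 − (−92.42) = 28.12 dB → 28.1 dB

28.1 dB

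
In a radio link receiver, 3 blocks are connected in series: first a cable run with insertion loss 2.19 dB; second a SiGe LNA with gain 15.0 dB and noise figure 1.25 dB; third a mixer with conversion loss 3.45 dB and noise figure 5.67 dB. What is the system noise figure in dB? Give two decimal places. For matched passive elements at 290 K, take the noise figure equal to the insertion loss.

3.71 dB

Convert to linear (a loss of L dB is a gain of −L dB): F_i = 10^(NF_i/10), G_i = 10^(G_i,dB/10)
  Stage 1: F_1 = 10^(2.19/10) = 1.656, G_1 = 10^(−2.19/10) = 0.6039
  Stage 2: F_2 = 10^(1.25/10) = 1.334, G_2 = 10^(15.0/10) = 31.62
  Stage 3: F_3 = 10^(5.67/10) = 3.690, G_3 = 10^(−3.45/10) = 0.4519
Friis cascade:
  F = 1.656 + (1.334 − 1)/0.6039 + (3.690 − 1)/19.10 = 2.349
NF = 10 log₁₀(2.349) = 3.71 dB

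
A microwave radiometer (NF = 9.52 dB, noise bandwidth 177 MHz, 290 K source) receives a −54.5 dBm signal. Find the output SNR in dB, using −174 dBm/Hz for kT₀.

Noise floor: N = −174 + 10 log₁₀(B) + NF
10 log₁₀(1.77×10⁸) = 82.48 dB
N = −174 + 82.48 + 9.52 = −82.00 dBm
SNR = P_sig − N = −54.5 − (−82.00) = 27.50 dB → 27.5 dB

27.5 dB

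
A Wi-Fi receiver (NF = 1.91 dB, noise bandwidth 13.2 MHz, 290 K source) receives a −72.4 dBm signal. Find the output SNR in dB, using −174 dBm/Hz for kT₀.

28.5 dB

Noise floor: N = −174 + 10 log₁₀(B) + NF
10 log₁₀(1.32×10⁷) = 71.21 dB
N = −174 + 71.21 + 1.91 = −100.88 dBm
SNR = P_sig − N = −72.4 − (−100.88) = 28.48 dB → 28.5 dB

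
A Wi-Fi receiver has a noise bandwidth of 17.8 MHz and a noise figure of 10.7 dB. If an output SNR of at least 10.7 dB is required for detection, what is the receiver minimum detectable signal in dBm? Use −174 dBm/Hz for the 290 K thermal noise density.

Sensitivity = −174 + 10 log₁₀(B) + NF + SNR_min
= −174 + 72.5 + 10.7 + 10.7
= −80.1 dBm → −80.1 dBm

−80.1 dBm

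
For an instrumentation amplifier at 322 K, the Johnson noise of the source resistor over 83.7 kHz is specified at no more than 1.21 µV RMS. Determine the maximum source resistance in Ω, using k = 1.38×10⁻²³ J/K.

984 Ω

Johnson–Nyquist: V_n = √(4kTRB) ⇒ R = V_n² / (4kTB)
4kTB = 4 × 1.38×10⁻²³ × 322 × 8.37×10⁴ = 1.49×10⁻¹⁵
R = (1.21×10⁻⁶)² / 1.49×10⁻¹⁵ = 9.84×10² Ω = 984 Ω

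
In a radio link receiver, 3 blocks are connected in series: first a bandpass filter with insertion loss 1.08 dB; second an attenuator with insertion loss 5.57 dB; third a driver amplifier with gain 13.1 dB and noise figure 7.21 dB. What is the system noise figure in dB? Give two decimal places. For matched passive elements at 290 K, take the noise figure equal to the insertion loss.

Convert to linear (a loss of L dB is a gain of −L dB): F_i = 10^(NF_i/10), G_i = 10^(G_i,dB/10)
  Stage 1: F_1 = 10^(1.08/10) = 1.282, G_1 = 10^(−1.08/10) = 0.7798
  Stage 2: F_2 = 10^(5.57/10) = 3.606, G_2 = 10^(−5.57/10) = 0.2773
  Stage 3: F_3 = 10^(7.21/10) = 5.260, G_3 = 10^(13.1/10) = 20.42
Friis cascade:
  F = 1.282 + (3.606 − 1)/0.7798 + (5.260 − 1)/0.2163 = 24.32
NF = 10 log₁₀(24.32) = 13.86 dB

13.86 dB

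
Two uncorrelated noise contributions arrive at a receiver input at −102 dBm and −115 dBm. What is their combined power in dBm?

Convert to linear, add, convert back:
P₁ = 6.31×10⁻¹⁴ W, P₂ = 3.16×10⁻¹⁵ W
P_tot = 6.63×10⁻¹⁴ W → 10 log₁₀(P_tot / 10⁻³) = −101.8 dBm

−101.8 dBm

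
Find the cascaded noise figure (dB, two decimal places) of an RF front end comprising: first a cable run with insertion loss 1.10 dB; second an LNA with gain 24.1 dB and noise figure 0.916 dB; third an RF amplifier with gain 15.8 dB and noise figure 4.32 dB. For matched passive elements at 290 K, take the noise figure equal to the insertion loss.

2.04 dB

Convert to linear (a loss of L dB is a gain of −L dB): F_i = 10^(NF_i/10), G_i = 10^(G_i,dB/10)
  Stage 1: F_1 = 10^(1.10/10) = 1.288, G_1 = 10^(−1.10/10) = 0.7762
  Stage 2: F_2 = 10^(0.916/10) = 1.235, G_2 = 10^(24.1/10) = 257.0
  Stage 3: F_3 = 10^(4.32/10) = 2.704, G_3 = 10^(15.8/10) = 38.02
Friis cascade:
  F = 1.288 + (1.235 − 1)/0.7762 + (2.704 − 1)/199.5 = 1.599
NF = 10 log₁₀(1.599) = 2.04 dB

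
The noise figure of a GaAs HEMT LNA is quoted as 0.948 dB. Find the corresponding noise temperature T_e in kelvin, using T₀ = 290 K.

F = 10^(0.948/10) = 1.24394
T_e = (F − 1)·T₀ = (1.24394 − 1) × 290 = 70.7 K

70.7 K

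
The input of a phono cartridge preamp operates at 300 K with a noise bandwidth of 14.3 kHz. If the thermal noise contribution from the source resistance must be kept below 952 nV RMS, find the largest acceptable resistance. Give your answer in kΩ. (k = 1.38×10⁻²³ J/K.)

Johnson–Nyquist: V_n = √(4kTRB) ⇒ R = V_n² / (4kTB)
4kTB = 4 × 1.38×10⁻²³ × 300 × 1.43×10⁴ = 2.37×10⁻¹⁶
R = (9.52×10⁻⁷)² / 2.37×10⁻¹⁶ = 3.83×10³ Ω = 3.83 kΩ

3.83 kΩ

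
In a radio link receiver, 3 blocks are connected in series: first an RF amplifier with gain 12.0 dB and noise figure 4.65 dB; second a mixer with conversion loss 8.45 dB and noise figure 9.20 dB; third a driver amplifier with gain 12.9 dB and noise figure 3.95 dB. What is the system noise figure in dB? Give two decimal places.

Convert to linear (a loss of L dB is a gain of −L dB): F_i = 10^(NF_i/10), G_i = 10^(G_i,dB/10)
  Stage 1: F_1 = 10^(4.65/10) = 2.917, G_1 = 10^(12.0/10) = 15.85
  Stage 2: F_2 = 10^(9.20/10) = 8.318, G_2 = 10^(−8.45/10) = 0.1429
  Stage 3: F_3 = 10^(3.95/10) = 2.483, G_3 = 10^(12.9/10) = 19.50
Friis cascade:
  F = 2.917 + (8.318 − 1)/15.85 + (2.483 − 1)/2.265 = 4.034
NF = 10 log₁₀(4.034) = 6.06 dB

6.06 dB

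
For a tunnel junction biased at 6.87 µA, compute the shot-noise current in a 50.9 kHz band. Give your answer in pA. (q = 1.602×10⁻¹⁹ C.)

I_n = √(2qI·B)
2qI·B = 2 × 1.602×10⁻¹⁹ × 6.87×10⁻⁶ × 5.09×10⁴ = 1.12×10⁻¹⁹ A²
I_n = √(1.12×10⁻¹⁹) = 3.35×10⁻¹⁰ A = 335 pA

335 pA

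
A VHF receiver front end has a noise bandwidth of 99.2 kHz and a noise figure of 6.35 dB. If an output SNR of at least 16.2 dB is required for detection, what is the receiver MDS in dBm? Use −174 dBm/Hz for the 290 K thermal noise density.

−101.5 dBm

Sensitivity = −174 + 10 log₁₀(B) + NF + SNR_min
= −174 + 49.97 + 6.35 + 16.2
= −101.48 dBm → −101.5 dBm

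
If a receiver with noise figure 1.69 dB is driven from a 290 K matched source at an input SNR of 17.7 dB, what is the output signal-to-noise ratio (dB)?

By definition F = SNR_in/SNR_out, so in dB: SNR_out = SNR_in − NF
SNR_out = 17.7 − 1.69 = 16.01 dB

16.01 dB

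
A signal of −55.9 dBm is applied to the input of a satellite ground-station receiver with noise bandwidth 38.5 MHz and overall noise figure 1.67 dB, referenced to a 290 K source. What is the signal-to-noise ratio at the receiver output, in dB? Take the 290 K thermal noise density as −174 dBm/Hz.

40.6 dB

Noise floor: N = −174 + 10 log₁₀(B) + NF
10 log₁₀(3.85×10⁷) = 75.85 dB
N = −174 + 75.85 + 1.67 = −96.48 dBm
SNR = P_sig − N = −55.9 − (−96.48) = 40.58 dB → 40.6 dB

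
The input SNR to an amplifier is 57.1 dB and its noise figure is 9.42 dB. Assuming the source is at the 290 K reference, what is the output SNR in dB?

47.68 dB

By definition F = SNR_in/SNR_out, so in dB: SNR_out = SNR_in − NF
SNR_out = 57.1 − 9.42 = 47.68 dB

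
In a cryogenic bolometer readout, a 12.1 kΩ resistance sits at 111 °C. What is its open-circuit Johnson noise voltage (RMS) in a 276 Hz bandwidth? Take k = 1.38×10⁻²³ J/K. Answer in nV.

266 nV

T = 111 °C + 273.15 = 384.15 K
V_n = √(4kTRB)
4kTRB = 4 × 1.38×10⁻²³ × 384.15 × 1.21×10⁴ × 2.76×10² = 7.08×10⁻¹⁴ V²
V_n = √(7.08×10⁻¹⁴) = 2.66×10⁻⁷ V = 266 nV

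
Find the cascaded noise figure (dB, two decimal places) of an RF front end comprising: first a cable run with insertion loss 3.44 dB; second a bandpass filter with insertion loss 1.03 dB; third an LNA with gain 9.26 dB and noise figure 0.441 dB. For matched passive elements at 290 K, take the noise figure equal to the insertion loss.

Convert to linear (a loss of L dB is a gain of −L dB): F_i = 10^(NF_i/10), G_i = 10^(G_i,dB/10)
  Stage 1: F_1 = 10^(3.44/10) = 2.208, G_1 = 10^(−3.44/10) = 0.4529
  Stage 2: F_2 = 10^(1.03/10) = 1.268, G_2 = 10^(−1.03/10) = 0.7889
  Stage 3: F_3 = 10^(0.441/10) = 1.107, G_3 = 10^(9.26/10) = 8.433
Friis cascade:
  F = 2.208 + (1.268 − 1)/0.4529 + (1.107 − 1)/0.3573 = 3.098
NF = 10 log₁₀(3.098) = 4.91 dB

4.91 dB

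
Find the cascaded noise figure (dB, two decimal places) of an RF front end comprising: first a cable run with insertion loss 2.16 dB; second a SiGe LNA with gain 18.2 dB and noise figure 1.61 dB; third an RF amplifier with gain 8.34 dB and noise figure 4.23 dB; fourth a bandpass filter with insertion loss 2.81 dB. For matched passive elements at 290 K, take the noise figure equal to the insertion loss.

Convert to linear (a loss of L dB is a gain of −L dB): F_i = 10^(NF_i/10), G_i = 10^(G_i,dB/10)
  Stage 1: F_1 = 10^(2.16/10) = 1.644, G_1 = 10^(−2.16/10) = 0.6081
  Stage 2: F_2 = 10^(1.61/10) = 1.449, G_2 = 10^(18.2/10) = 66.07
  Stage 3: F_3 = 10^(4.23/10) = 2.649, G_3 = 10^(8.34/10) = 6.823
  Stage 4: F_4 = 10^(2.81/10) = 1.910, G_4 = 10^(−2.81/10) = 0.5236
Friis cascade:
  F = 1.644 + (1.449 − 1)/0.6081 + (2.649 − 1)/40.18 + (1.910 − 1)/274.2 = 2.427
NF = 10 log₁₀(2.427) = 3.85 dB

3.85 dB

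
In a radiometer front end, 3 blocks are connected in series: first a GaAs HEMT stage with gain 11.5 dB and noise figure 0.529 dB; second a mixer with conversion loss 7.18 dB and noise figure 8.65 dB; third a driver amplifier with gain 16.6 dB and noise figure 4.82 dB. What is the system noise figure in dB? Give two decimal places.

3.67 dB

Convert to linear (a loss of L dB is a gain of −L dB): F_i = 10^(NF_i/10), G_i = 10^(G_i,dB/10)
  Stage 1: F_1 = 10^(0.529/10) = 1.130, G_1 = 10^(11.5/10) = 14.13
  Stage 2: F_2 = 10^(8.65/10) = 7.328, G_2 = 10^(−7.18/10) = 0.1914
  Stage 3: F_3 = 10^(4.82/10) = 3.034, G_3 = 10^(16.6/10) = 45.71
Friis cascade:
  F = 1.130 + (7.328 − 1)/14.13 + (3.034 − 1)/2.704 = 2.330
NF = 10 log₁₀(2.330) = 3.67 dB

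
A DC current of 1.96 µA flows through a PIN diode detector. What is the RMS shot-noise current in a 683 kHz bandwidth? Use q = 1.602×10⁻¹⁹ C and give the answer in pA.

I_n = √(2qI·B)
2qI·B = 2 × 1.602×10⁻¹⁹ × 1.96×10⁻⁶ × 6.83×10⁵ = 4.29×10⁻¹⁹ A²
I_n = √(4.29×10⁻¹⁹) = 6.55×10⁻¹⁰ A = 655 pA

655 pA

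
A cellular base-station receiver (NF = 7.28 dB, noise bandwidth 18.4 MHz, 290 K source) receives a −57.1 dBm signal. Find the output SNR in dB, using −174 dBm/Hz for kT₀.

Noise floor: N = −174 + 10 log₁₀(B) + NF
10 log₁₀(1.84×10⁷) = 72.65 dB
N = −174 + 72.65 + 7.28 = −94.07 dBm
SNR = P_sig − N = −57.1 − (−94.07) = 36.97 dB → 37.0 dB

37.0 dB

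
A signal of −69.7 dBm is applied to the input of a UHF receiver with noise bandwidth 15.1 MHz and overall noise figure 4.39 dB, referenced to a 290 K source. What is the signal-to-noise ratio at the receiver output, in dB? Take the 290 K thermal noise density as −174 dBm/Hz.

28.1 dB

Noise floor: N = −174 + 10 log₁₀(B) + NF
10 log₁₀(1.51×10⁷) = 71.79 dB
N = −174 + 71.79 + 4.39 = −97.82 dBm
SNR = P_sig − N = −69.7 − (−97.82) = 28.12 dB → 28.1 dB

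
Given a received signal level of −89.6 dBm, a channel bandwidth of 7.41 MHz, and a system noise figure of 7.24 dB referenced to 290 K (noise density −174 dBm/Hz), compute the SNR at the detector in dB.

Noise floor: N = −174 + 10 log₁₀(B) + NF
10 log₁₀(7.41×10⁶) = 68.7 dB
N = −174 + 68.7 + 7.24 = −98.06 dBm
SNR = P_sig − N = −89.6 − (−98.06) = 8.46 dB → 8.5 dB

8.5 dB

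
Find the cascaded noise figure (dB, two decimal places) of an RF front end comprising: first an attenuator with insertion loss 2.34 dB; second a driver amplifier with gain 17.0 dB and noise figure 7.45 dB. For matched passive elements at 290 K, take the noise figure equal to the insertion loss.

Convert to linear (a loss of L dB is a gain of −L dB): F_i = 10^(NF_i/10), G_i = 10^(G_i,dB/10)
  Stage 1: F_1 = 10^(2.34/10) = 1.714, G_1 = 10^(−2.34/10) = 0.5834
  Stage 2: F_2 = 10^(7.45/10) = 5.559, G_2 = 10^(17.0/10) = 50.12
Friis cascade:
  F = 1.714 + (5.559 − 1)/0.5834 = 9.528
NF = 10 log₁₀(9.528) = 9.79 dB

9.79 dB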